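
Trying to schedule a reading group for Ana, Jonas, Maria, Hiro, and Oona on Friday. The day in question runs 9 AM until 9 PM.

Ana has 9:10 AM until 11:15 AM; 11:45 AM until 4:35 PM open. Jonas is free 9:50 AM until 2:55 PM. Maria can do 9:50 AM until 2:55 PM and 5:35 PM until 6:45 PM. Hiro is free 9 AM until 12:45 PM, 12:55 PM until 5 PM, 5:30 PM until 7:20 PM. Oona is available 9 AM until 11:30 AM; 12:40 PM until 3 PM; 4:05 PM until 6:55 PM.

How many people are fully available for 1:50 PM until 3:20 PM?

Ana and Hiro can make the full 13:50-15:20 slot — that's 2.

2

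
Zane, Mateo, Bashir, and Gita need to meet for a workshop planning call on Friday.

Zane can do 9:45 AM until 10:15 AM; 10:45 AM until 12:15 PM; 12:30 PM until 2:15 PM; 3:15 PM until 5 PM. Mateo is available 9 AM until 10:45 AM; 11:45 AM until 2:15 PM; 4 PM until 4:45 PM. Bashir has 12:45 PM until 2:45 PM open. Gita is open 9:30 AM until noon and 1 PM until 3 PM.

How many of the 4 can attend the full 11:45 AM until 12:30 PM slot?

Mateo can make the full 11:45-12:30 slot — that's 1.

1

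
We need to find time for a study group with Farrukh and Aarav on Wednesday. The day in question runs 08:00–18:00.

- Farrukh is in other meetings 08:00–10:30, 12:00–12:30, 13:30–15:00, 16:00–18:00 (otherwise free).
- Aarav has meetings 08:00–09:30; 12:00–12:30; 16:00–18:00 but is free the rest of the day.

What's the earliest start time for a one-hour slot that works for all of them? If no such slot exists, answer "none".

Farrukh free: 10:30-12:00, 12:30-13:30, 15:00-16:00 (invert busy blocks within the working day).
Aarav free: 09:30-12:00, 12:30-16:00 (invert busy blocks within the working day).
Farrukh ∩ Aarav: 10:30-12:00, 12:30-13:30, 15:00-16:00.
Those are the intersection windows.
The first common window of at least 60 minutes is 10:30-12:00, so the earliest start is 10:30.

10:30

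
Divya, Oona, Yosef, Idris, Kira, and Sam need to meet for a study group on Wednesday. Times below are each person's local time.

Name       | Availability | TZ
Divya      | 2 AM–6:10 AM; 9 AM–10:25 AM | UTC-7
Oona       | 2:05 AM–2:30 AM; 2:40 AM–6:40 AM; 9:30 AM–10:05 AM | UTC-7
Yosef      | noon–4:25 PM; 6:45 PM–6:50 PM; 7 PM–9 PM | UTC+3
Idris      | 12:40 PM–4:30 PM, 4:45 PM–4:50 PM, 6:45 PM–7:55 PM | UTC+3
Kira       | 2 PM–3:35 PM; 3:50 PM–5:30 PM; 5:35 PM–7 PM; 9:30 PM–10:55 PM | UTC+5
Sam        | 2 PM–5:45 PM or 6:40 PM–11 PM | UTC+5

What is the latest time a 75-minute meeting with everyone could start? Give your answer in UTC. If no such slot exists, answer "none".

11:15

Divya in UTC: 09:00-13:10, 16:00-17:25 (add 7h to convert from UTC-7).
Oona in UTC: 09:05-09:30, 09:40-13:40, 16:30-17:05 (add 7h to convert from UTC-7).
Yosef in UTC: 09:00-13:25, 15:45-15:50, 16:00-18:00 (subtract 3h to convert from UTC+3).
Idris in UTC: 09:40-13:30, 13:45-13:50, 15:45-16:55 (subtract 3h to convert from UTC+3).
Kira in UTC: 09:00-10:35, 10:50-12:30, 12:35-14:00, 16:30-17:55 (subtract 5h to convert from UTC+5).
Sam in UTC: 09:00-12:45, 13:40-18:00 (subtract 5h to convert from UTC+5).
Divya ∩ Oona: 09:05-09:30, 09:40-13:10, 16:30-17:05.
Divya ∩ Oona ∩ Yosef: 09:05-09:30, 09:40-13:10, 16:30-17:05.
Divya ∩ Oona ∩ Yosef ∩ Idris: 09:40-13:10, 16:30-16:55.
Divya ∩ Oona ∩ Yosef ∩ Idris ∩ Kira: 09:40-10:35, 10:50-12:30, 12:35-13:10, 16:30-16:55.
Divya ∩ Oona ∩ Yosef ∩ Idris ∩ Kira ∩ Sam: 09:40-10:35, 10:50-12:30, 12:35-12:45, 16:30-16:55.
The last common window of at least 75 minutes is 10:50-12:30; a 75-minute meeting can start as late as 11:15 and still end by 12:30.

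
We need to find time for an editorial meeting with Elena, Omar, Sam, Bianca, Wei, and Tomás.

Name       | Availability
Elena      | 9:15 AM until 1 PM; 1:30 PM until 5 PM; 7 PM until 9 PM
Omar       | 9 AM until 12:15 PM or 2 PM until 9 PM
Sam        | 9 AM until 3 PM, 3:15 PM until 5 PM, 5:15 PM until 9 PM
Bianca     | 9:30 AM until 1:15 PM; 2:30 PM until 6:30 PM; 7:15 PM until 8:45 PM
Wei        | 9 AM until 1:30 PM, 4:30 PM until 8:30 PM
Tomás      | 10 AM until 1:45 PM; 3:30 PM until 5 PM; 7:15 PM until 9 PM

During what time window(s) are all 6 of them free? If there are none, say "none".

Elena ∩ Omar: 09:15-12:15, 14:00-17:00, 19:00-21:00.
Elena ∩ Omar ∩ Sam: 09:15-12:15, 14:00-15:00, 15:15-17:00, 19:00-21:00.
Elena ∩ Omar ∩ Sam ∩ Bianca: 09:30-12:15, 14:30-15:00, 15:15-17:00, 19:15-20:45.
Elena ∩ Omar ∩ Sam ∩ Bianca ∩ Wei: 09:30-12:15, 16:30-17:00, 19:15-20:30.
Elena ∩ Omar ∩ Sam ∩ Bianca ∩ Wei ∩ Tomás: 10:00-12:15, 16:30-17:00, 19:15-20:30.

10:00-12:15, 16:30-17:00, 19:15-20:30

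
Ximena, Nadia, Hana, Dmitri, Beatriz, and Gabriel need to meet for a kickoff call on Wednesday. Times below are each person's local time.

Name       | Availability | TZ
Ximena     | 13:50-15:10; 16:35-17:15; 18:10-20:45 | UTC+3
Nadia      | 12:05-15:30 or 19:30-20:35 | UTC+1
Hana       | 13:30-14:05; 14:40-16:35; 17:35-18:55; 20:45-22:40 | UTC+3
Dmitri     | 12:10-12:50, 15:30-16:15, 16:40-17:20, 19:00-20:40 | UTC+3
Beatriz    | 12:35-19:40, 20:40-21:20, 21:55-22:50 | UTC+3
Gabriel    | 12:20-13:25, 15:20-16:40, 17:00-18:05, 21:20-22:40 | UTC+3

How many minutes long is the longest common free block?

0

Ximena in UTC: 10:50-12:10, 13:35-14:15, 15:10-17:45 (subtract 3h to convert from UTC+3).
Nadia in UTC: 11:05-14:30, 18:30-19:35 (subtract 1h to convert from UTC+1).
Hana in UTC: 10:30-11:05, 11:40-13:35, 14:35-15:55, 17:45-19:40 (subtract 3h to convert from UTC+3).
Dmitri in UTC: 09:10-09:50, 12:30-13:15, 13:40-14:20, 16:00-17:40 (subtract 3h to convert from UTC+3).
Beatriz in UTC: 09:35-16:40, 17:40-18:20, 18:55-19:50 (subtract 3h to convert from UTC+3).
Gabriel in UTC: 09:20-10:25, 12:20-13:40, 14:00-15:05, 18:20-19:40 (subtract 3h to convert from UTC+3).
Ximena ∩ Nadia: 11:05-12:10, 13:35-14:15.
Ximena ∩ Nadia ∩ Hana: 11:40-12:10.
Ximena ∩ Nadia ∩ Hana ∩ Dmitri: ∅.
Ximena ∩ Nadia ∩ Hana ∩ Dmitri ∩ Beatriz: ∅.
Ximena ∩ Nadia ∩ Hana ∩ Dmitri ∩ Beatriz ∩ Gabriel: ∅.
There is no time when everyone is free.
No common window exists, so the longest block is 0 minutes.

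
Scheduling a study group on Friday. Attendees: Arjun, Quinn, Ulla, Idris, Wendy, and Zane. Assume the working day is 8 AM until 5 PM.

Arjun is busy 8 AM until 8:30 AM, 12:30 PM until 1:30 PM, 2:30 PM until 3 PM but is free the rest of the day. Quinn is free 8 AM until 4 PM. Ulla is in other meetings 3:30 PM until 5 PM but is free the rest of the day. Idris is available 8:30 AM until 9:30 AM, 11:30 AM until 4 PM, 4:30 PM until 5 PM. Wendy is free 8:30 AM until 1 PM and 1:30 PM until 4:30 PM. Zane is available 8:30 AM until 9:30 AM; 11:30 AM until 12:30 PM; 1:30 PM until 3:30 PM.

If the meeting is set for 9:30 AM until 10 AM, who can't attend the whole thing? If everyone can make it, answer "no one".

Idris, Zane

Arjun free: 08:30-12:30, 13:30-14:30, 15:00-17:00 (invert busy blocks within the working day).
Quinn free: 08:00-16:00.
Ulla free: 08:00-15:30 (invert busy blocks within the working day).
Idris free: 08:30-09:30, 11:30-16:00, 16:30-17:00.
Wendy free: 08:30-13:00, 13:30-16:30.
Zane free: 08:30-09:30, 11:30-12:30, 13:30-15:30.
Arjun: free for 09:30-10:00. Quinn: free for 09:30-10:00. Ulla: free for 09:30-10:00. Idris: not fully free for 09:30-10:00. Wendy: free for 09:30-10:00. Zane: not fully free for 09:30-10:00.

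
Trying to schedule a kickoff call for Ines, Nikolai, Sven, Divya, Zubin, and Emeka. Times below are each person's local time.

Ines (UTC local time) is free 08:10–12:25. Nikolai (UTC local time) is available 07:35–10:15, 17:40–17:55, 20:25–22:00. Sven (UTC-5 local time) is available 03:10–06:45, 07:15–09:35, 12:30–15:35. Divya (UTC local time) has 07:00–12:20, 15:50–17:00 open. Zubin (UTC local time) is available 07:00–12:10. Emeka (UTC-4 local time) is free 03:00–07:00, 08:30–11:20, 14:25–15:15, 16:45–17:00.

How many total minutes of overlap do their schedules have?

Ines in UTC: 08:10-12:25.
Nikolai in UTC: 07:35-10:15, 17:40-17:55, 20:25-22:00.
Sven in UTC: 08:10-11:45, 12:15-14:35, 17:30-20:35 (add 5h to convert from UTC-5).
Divya in UTC: 07:00-12:20, 15:50-17:00.
Zubin in UTC: 07:00-12:10.
Emeka in UTC: 07:00-11:00, 12:30-15:20, 18:25-19:15, 20:45-21:00 (add 4h to convert from UTC-4).
Ines ∩ Nikolai: 08:10-10:15.
Ines ∩ Nikolai ∩ Sven: 08:10-10:15.
Ines ∩ Nikolai ∩ Sven ∩ Divya: 08:10-10:15.
Ines ∩ Nikolai ∩ Sven ∩ Divya ∩ Zubin: 08:10-10:15.
Ines ∩ Nikolai ∩ Sven ∩ Divya ∩ Zubin ∩ Emeka: 08:10-10:15.
Those are the intersection windows.
That's a single block of 125 minutes.

125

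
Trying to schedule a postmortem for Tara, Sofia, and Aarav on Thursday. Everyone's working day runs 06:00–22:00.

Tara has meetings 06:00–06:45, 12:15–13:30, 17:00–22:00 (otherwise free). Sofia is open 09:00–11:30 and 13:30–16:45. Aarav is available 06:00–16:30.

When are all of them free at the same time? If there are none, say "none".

09:00-11:30, 13:30-16:30

Tara free: 06:45-12:15, 13:30-17:00 (invert busy blocks within the working day).
Sofia free: 09:00-11:30, 13:30-16:45.
Aarav free: 06:00-16:30.
Tara ∩ Sofia: 09:00-11:30, 13:30-16:45.
Tara ∩ Sofia ∩ Aarav: 09:00-11:30, 13:30-16:30.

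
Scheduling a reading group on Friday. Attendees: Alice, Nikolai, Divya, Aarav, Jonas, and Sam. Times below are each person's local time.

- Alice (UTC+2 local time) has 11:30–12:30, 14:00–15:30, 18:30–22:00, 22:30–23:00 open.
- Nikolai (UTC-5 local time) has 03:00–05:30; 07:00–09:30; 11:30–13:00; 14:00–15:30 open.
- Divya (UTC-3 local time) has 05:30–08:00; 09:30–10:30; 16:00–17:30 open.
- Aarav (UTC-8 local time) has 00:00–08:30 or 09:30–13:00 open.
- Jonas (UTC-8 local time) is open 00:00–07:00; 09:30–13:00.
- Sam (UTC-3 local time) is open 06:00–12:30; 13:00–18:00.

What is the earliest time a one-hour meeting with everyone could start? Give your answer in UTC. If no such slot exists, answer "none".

09:30

Alice in UTC: 09:30-10:30, 12:00-13:30, 16:30-20:00, 20:30-21:00 (subtract 2h to convert from UTC+2).
Nikolai in UTC: 08:00-10:30, 12:00-14:30, 16:30-18:00, 19:00-20:30 (add 5h to convert from UTC-5).
Divya in UTC: 08:30-11:00, 12:30-13:30, 19:00-20:30 (add 3h to convert from UTC-3).
Aarav in UTC: 08:00-16:30, 17:30-21:00 (add 8h to convert from UTC-8).
Jonas in UTC: 08:00-15:00, 17:30-21:00 (add 8h to convert from UTC-8).
Sam in UTC: 09:00-15:30, 16:00-21:00 (add 3h to convert from UTC-3).
Alice ∩ Nikolai: 09:30-10:30, 12:00-13:30, 16:30-18:00, 19:00-20:00.
Alice ∩ Nikolai ∩ Divya: 09:30-10:30, 12:30-13:30, 19:00-20:00.
Alice ∩ Nikolai ∩ Divya ∩ Aarav: 09:30-10:30, 12:30-13:30, 19:00-20:00.
Alice ∩ Nikolai ∩ Divya ∩ Aarav ∩ Jonas: 09:30-10:30, 12:30-13:30, 19:00-20:00.
Alice ∩ Nikolai ∩ Divya ∩ Aarav ∩ Jonas ∩ Sam: 09:30-10:30, 12:30-13:30, 19:00-20:00.
The first common window of at least 60 minutes is 09:30-10:30, so the earliest start is 09:30.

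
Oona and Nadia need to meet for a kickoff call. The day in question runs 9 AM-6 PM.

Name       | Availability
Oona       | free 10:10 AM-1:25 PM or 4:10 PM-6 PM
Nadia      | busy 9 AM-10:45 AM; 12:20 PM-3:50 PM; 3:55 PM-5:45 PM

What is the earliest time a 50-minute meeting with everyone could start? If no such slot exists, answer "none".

Oona free: 10:10-13:25, 16:10-18:00.
Nadia free: 10:45-12:20, 15:50-15:55, 17:45-18:00 (invert busy blocks within the working day).
Oona ∩ Nadia: 10:45-12:20, 17:45-18:00.
The first common window of at least 50 minutes is 10:45-12:20, so the earliest start is 10:45.

10:45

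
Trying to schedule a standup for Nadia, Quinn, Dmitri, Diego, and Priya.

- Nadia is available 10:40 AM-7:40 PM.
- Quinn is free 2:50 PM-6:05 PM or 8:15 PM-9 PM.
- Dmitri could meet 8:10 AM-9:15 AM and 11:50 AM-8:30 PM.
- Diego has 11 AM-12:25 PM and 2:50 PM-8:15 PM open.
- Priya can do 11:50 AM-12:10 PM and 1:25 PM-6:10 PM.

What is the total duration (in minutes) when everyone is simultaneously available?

Nadia ∩ Quinn: 14:50-18:05.
Nadia ∩ Quinn ∩ Dmitri: 14:50-18:05.
Nadia ∩ Quinn ∩ Dmitri ∩ Diego: 14:50-18:05.
Nadia ∩ Quinn ∩ Dmitri ∩ Diego ∩ Priya: 14:50-18:05.
That's a single block of 195 minutes.

195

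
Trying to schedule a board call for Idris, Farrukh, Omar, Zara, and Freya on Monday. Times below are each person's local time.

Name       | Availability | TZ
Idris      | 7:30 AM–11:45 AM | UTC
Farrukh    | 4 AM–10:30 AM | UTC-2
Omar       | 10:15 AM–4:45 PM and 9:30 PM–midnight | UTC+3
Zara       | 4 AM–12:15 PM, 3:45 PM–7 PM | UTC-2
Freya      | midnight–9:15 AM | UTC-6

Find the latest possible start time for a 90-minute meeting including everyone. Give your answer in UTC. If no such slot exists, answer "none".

Idris in UTC: 07:30-11:45.
Farrukh in UTC: 06:00-12:30 (add 2h to convert from UTC-2).
Omar in UTC: 07:15-13:45, 18:30-21:00 (subtract 3h to convert from UTC+3).
Zara in UTC: 06:00-14:15, 17:45-21:00 (add 2h to convert from UTC-2).
Freya in UTC: 06:00-15:15 (add 6h to convert from UTC-6).
Idris ∩ Farrukh: 07:30-11:45.
Idris ∩ Farrukh ∩ Omar: 07:30-11:45.
Idris ∩ Farrukh ∩ Omar ∩ Zara: 07:30-11:45.
Idris ∩ Farrukh ∩ Omar ∩ Zara ∩ Freya: 07:30-11:45.
So the common availability across everyone is 07:30-11:45.
The last common window of at least 90 minutes is 07:30-11:45; a 90-minute meeting can start as late as 10:15 and still end by 11:45.

10:15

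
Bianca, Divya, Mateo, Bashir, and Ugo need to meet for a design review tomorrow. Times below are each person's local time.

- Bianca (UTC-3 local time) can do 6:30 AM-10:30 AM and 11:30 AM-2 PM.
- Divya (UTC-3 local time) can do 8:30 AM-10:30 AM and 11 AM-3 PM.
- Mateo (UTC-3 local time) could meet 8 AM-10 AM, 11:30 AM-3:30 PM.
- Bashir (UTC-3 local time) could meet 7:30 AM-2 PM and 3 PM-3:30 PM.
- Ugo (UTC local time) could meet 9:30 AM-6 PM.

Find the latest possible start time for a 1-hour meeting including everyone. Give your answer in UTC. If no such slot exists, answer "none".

16:00

Bianca in UTC: 09:30-13:30, 14:30-17:00 (add 3h to convert from UTC-3).
Divya in UTC: 11:30-13:30, 14:00-18:00 (add 3h to convert from UTC-3).
Mateo in UTC: 11:00-13:00, 14:30-18:30 (add 3h to convert from UTC-3).
Bashir in UTC: 10:30-17:00, 18:00-18:30 (add 3h to convert from UTC-3).
Ugo in UTC: 09:30-18:00.
Bianca ∩ Divya: 11:30-13:30, 14:30-17:00.
Bianca ∩ Divya ∩ Mateo: 11:30-13:00, 14:30-17:00.
Bianca ∩ Divya ∩ Mateo ∩ Bashir: 11:30-13:00, 14:30-17:00.
Bianca ∩ Divya ∩ Mateo ∩ Bashir ∩ Ugo: 11:30-13:00, 14:30-17:00.
The last common window of at least 60 minutes is 14:30-17:00; a 60-minute meeting can start as late as 16:00 and still end by 17:00.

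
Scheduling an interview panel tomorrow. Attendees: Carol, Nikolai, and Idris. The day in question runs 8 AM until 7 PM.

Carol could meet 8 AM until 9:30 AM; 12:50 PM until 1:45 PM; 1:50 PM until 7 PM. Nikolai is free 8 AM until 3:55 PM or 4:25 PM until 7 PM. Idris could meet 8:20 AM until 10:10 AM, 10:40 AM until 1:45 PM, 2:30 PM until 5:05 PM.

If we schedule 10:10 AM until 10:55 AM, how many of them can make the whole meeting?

1

Nikolai can make the full 10:10-10:55 slot — that's 1.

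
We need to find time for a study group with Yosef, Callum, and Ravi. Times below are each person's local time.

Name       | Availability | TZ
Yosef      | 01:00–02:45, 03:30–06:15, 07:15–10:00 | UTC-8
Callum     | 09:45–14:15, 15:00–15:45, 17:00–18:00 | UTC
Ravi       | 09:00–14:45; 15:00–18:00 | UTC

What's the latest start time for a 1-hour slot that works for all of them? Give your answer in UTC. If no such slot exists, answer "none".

Yosef in UTC: 09:00-10:45, 11:30-14:15, 15:15-18:00 (add 8h to convert from UTC-8).
Callum in UTC: 09:45-14:15, 15:00-15:45, 17:00-18:00.
Ravi in UTC: 09:00-14:45, 15:00-18:00.
Yosef ∩ Callum: 09:45-10:45, 11:30-14:15, 15:15-15:45, 17:00-18:00.
Yosef ∩ Callum ∩ Ravi: 09:45-10:45, 11:30-14:15, 15:15-15:45, 17:00-18:00.
So the common availability across everyone is 09:45-10:45, 11:30-14:15, 15:15-15:45, 17:00-18:00.
The last common window of at least 60 minutes is 17:00-18:00; a 60-minute meeting can start as late as 17:00 and still end by 18:00.

17:00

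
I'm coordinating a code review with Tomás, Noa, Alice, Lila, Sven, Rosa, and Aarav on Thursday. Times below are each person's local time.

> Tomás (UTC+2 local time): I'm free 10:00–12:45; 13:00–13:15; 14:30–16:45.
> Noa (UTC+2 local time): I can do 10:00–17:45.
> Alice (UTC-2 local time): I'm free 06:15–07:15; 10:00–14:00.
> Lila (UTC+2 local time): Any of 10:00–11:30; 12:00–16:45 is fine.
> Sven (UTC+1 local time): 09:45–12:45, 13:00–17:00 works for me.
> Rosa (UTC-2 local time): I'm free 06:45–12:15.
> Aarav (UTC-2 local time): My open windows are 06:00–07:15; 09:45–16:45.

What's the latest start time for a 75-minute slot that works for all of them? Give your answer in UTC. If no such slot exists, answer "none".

13:00

Tomás in UTC: 08:00-10:45, 11:00-11:15, 12:30-14:45 (subtract 2h to convert from UTC+2).
Noa in UTC: 08:00-15:45 (subtract 2h to convert from UTC+2).
Alice in UTC: 08:15-09:15, 12:00-16:00 (add 2h to convert from UTC-2).
Lila in UTC: 08:00-09:30, 10:00-14:45 (subtract 2h to convert from UTC+2).
Sven in UTC: 08:45-11:45, 12:00-16:00 (subtract 1h to convert from UTC+1).
Rosa in UTC: 08:45-14:15 (add 2h to convert from UTC-2).
Aarav in UTC: 08:00-09:15, 11:45-18:45 (add 2h to convert from UTC-2).
Tomás ∩ Noa: 08:00-10:45, 11:00-11:15, 12:30-14:45.
Tomás ∩ Noa ∩ Alice: 08:15-09:15, 12:30-14:45.
Tomás ∩ Noa ∩ Alice ∩ Lila: 08:15-09:15, 12:30-14:45.
Tomás ∩ Noa ∩ Alice ∩ Lila ∩ Sven: 08:45-09:15, 12:30-14:45.
Tomás ∩ Noa ∩ Alice ∩ Lila ∩ Sven ∩ Rosa: 08:45-09:15, 12:30-14:15.
Tomás ∩ Noa ∩ Alice ∩ Lila ∩ Sven ∩ Rosa ∩ Aarav: 08:45-09:15, 12:30-14:15.
The last common window of at least 75 minutes is 12:30-14:15; a 75-minute meeting can start as late as 13:00 and still end by 14:15.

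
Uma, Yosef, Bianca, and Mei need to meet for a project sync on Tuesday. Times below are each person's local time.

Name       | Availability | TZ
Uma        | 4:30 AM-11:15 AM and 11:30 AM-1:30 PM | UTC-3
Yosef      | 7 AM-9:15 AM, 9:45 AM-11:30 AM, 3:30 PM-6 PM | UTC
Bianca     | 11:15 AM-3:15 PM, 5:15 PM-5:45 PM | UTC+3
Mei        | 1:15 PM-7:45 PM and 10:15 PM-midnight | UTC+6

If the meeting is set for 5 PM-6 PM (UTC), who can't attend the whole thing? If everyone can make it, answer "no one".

Bianca, Uma

Uma in UTC: 07:30-14:15, 14:30-16:30 (add 3h to convert from UTC-3).
Yosef in UTC: 07:00-09:15, 09:45-11:30, 15:30-18:00.
Bianca in UTC: 08:15-12:15, 14:15-14:45 (subtract 3h to convert from UTC+3).
Mei in UTC: 07:15-13:45, 16:15-18:00 (subtract 6h to convert from UTC+6).
Uma: not fully free for 17:00-18:00. Yosef: free for 17:00-18:00. Bianca: not fully free for 17:00-18:00. Mei: free for 17:00-18:00.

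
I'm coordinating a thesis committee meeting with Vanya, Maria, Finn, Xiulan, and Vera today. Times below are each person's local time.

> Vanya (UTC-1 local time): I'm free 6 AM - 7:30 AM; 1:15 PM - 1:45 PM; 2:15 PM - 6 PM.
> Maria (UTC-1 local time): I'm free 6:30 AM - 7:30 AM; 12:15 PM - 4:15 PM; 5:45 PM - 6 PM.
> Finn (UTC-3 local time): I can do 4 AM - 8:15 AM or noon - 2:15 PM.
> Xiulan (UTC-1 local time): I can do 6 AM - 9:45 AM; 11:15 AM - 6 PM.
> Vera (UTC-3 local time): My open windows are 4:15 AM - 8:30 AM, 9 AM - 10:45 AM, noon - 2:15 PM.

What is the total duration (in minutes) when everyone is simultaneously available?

180

Vanya in UTC: 07:00-08:30, 14:15-14:45, 15:15-19:00 (add 1h to convert from UTC-1).
Maria in UTC: 07:30-08:30, 13:15-17:15, 18:45-19:00 (add 1h to convert from UTC-1).
Finn in UTC: 07:00-11:15, 15:00-17:15 (add 3h to convert from UTC-3).
Xiulan in UTC: 07:00-10:45, 12:15-19:00 (add 1h to convert from UTC-1).
Vera in UTC: 07:15-11:30, 12:00-13:45, 15:00-17:15 (add 3h to convert from UTC-3).
Vanya ∩ Maria: 07:30-08:30, 14:15-14:45, 15:15-17:15, 18:45-19:00.
Vanya ∩ Maria ∩ Finn: 07:30-08:30, 15:15-17:15.
Vanya ∩ Maria ∩ Finn ∩ Xiulan: 07:30-08:30, 15:15-17:15.
Vanya ∩ Maria ∩ Finn ∩ Xiulan ∩ Vera: 07:30-08:30, 15:15-17:15.
Those are the intersection windows.
Summing the common windows: 60 + 120 = 180 minutes.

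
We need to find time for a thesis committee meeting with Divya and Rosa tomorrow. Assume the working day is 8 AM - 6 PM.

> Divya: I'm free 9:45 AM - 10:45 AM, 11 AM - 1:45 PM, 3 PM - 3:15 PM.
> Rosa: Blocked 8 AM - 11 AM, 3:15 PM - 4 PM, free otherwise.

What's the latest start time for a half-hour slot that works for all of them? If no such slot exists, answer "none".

Divya free: 09:45-10:45, 11:00-13:45, 15:00-15:15.
Rosa free: 11:00-15:15, 16:00-18:00 (invert busy blocks within the working day).
Divya ∩ Rosa: 11:00-13:45, 15:00-15:15.
So the common availability across everyone is 11:00-13:45, 15:00-15:15.
The last common window of at least 30 minutes is 11:00-13:45; a 30-minute meeting can start as late as 13:15 and still end by 13:45.

13:15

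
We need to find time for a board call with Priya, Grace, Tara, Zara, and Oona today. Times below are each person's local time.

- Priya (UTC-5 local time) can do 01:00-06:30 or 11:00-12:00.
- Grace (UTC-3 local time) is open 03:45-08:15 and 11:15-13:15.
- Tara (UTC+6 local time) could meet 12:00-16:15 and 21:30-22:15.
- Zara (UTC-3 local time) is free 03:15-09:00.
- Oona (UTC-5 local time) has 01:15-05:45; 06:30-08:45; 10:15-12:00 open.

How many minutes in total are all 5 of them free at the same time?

Priya in UTC: 06:00-11:30, 16:00-17:00 (add 5h to convert from UTC-5).
Grace in UTC: 06:45-11:15, 14:15-16:15 (add 3h to convert from UTC-3).
Tara in UTC: 06:00-10:15, 15:30-16:15 (subtract 6h to convert from UTC+6).
Zara in UTC: 06:15-12:00 (add 3h to convert from UTC-3).
Oona in UTC: 06:15-10:45, 11:30-13:45, 15:15-17:00 (add 5h to convert from UTC-5).
Priya ∩ Grace: 06:45-11:15, 16:00-16:15.
Priya ∩ Grace ∩ Tara: 06:45-10:15, 16:00-16:15.
Priya ∩ Grace ∩ Tara ∩ Zara: 06:45-10:15.
Priya ∩ Grace ∩ Tara ∩ Zara ∩ Oona: 06:45-10:15.
That's a single block of 210 minutes.

210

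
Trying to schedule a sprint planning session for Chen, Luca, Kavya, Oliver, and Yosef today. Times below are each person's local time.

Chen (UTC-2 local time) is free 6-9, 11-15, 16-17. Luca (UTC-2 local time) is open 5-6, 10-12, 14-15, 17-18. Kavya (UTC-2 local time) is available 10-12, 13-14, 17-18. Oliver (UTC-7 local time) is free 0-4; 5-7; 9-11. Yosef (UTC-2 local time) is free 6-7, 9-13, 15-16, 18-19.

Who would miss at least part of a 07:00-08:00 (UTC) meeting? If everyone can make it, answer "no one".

Chen in UTC: 08:00-11:00, 13:00-17:00, 18:00-19:00 (add 2h to convert from UTC-2).
Luca in UTC: 07:00-08:00, 12:00-14:00, 16:00-17:00, 19:00-20:00 (add 2h to convert from UTC-2).
Kavya in UTC: 12:00-14:00, 15:00-16:00, 19:00-20:00 (add 2h to convert from UTC-2).
Oliver in UTC: 07:00-11:00, 12:00-14:00, 16:00-18:00 (add 7h to convert from UTC-7).
Yosef in UTC: 08:00-09:00, 11:00-15:00, 17:00-18:00, 20:00-21:00 (add 2h to convert from UTC-2).
Chen: not fully free for 07:00-08:00. Luca: free for 07:00-08:00. Kavya: not fully free for 07:00-08:00. Oliver: free for 07:00-08:00. Yosef: not fully free for 07:00-08:00.

Chen, Kavya, Yosef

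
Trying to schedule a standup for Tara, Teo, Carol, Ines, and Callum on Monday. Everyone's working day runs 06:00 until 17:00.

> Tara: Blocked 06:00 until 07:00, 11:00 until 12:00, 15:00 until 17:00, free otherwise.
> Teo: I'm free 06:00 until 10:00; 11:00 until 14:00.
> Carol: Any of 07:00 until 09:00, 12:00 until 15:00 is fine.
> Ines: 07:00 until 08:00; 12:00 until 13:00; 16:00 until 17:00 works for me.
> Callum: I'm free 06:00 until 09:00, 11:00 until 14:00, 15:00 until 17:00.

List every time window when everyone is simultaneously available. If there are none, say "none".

Tara free: 07:00-11:00, 12:00-15:00 (invert busy blocks within the working day).
Teo free: 06:00-10:00, 11:00-14:00.
Carol free: 07:00-09:00, 12:00-15:00.
Ines free: 07:00-08:00, 12:00-13:00, 16:00-17:00.
Callum free: 06:00-09:00, 11:00-14:00, 15:00-17:00.
Tara ∩ Teo: 07:00-10:00, 12:00-14:00.
Tara ∩ Teo ∩ Carol: 07:00-09:00, 12:00-14:00.
Tara ∩ Teo ∩ Carol ∩ Ines: 07:00-08:00, 12:00-13:00.
Tara ∩ Teo ∩ Carol ∩ Ines ∩ Callum: 07:00-08:00, 12:00-13:00.
So the common availability across everyone is 07:00-08:00, 12:00-13:00.

07:00-08:00, 12:00-13:00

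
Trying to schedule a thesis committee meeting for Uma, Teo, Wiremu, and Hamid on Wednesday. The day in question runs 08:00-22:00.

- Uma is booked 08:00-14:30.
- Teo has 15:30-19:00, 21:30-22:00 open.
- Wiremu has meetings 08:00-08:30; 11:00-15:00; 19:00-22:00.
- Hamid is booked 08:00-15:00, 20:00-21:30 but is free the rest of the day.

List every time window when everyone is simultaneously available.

15:30-19:00

Uma free: 14:30-22:00 (invert busy blocks within the working day).
Teo free: 15:30-19:00, 21:30-22:00.
Wiremu free: 08:30-11:00, 15:00-19:00 (invert busy blocks within the working day).
Hamid free: 15:00-20:00, 21:30-22:00 (invert busy blocks within the working day).
Uma ∩ Teo: 15:30-19:00, 21:30-22:00.
Uma ∩ Teo ∩ Wiremu: 15:30-19:00.
Uma ∩ Teo ∩ Wiremu ∩ Hamid: 15:30-19:00.
Those are the intersection windows.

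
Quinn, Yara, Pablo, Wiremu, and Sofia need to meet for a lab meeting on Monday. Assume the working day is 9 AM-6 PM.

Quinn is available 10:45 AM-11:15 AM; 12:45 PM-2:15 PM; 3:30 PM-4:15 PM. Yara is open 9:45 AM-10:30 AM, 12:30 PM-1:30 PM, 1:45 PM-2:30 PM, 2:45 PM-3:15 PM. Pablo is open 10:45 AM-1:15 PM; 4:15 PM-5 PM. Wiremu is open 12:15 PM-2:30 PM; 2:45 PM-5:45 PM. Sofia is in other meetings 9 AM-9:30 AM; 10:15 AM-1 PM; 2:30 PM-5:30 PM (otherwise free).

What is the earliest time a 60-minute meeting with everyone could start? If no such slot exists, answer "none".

Quinn free: 10:45-11:15, 12:45-14:15, 15:30-16:15.
Yara free: 09:45-10:30, 12:30-13:30, 13:45-14:30, 14:45-15:15.
Pablo free: 10:45-13:15, 16:15-17:00.
Wiremu free: 12:15-14:30, 14:45-17:45.
Sofia free: 09:30-10:15, 13:00-14:30, 17:30-18:00 (invert busy blocks within the working day).
Quinn ∩ Yara: 12:45-13:30, 13:45-14:15.
Quinn ∩ Yara ∩ Pablo: 12:45-13:15.
Quinn ∩ Yara ∩ Pablo ∩ Wiremu: 12:45-13:15.
Quinn ∩ Yara ∩ Pablo ∩ Wiremu ∩ Sofia: 13:00-13:15.
No common window is at least 60 minutes long.

none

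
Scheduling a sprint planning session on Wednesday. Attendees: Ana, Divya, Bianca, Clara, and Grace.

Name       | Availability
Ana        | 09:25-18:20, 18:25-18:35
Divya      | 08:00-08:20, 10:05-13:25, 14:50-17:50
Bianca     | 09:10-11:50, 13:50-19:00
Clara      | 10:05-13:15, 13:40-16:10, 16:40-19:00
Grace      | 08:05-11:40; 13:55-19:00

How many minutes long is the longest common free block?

Ana ∩ Divya: 10:05-13:25, 14:50-17:50.
Ana ∩ Divya ∩ Bianca: 10:05-11:50, 14:50-17:50.
Ana ∩ Divya ∩ Bianca ∩ Clara: 10:05-11:50, 14:50-16:10, 16:40-17:50.
Ana ∩ Divya ∩ Bianca ∩ Clara ∩ Grace: 10:05-11:40, 14:50-16:10, 16:40-17:50.
The longest is 10:05-11:40 at 95 minutes.

95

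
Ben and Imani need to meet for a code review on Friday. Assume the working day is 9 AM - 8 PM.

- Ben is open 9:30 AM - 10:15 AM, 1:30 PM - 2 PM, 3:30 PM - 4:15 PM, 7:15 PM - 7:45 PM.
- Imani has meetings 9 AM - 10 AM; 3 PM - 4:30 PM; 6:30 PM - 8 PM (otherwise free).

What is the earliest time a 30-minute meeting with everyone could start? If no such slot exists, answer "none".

13:30

Ben free: 09:30-10:15, 13:30-14:00, 15:30-16:15, 19:15-19:45.
Imani free: 10:00-15:00, 16:30-18:30 (invert busy blocks within the working day).
Ben ∩ Imani: 10:00-10:15, 13:30-14:00.
The first common window of at least 30 minutes is 13:30-14:00, so the earliest start is 13:30.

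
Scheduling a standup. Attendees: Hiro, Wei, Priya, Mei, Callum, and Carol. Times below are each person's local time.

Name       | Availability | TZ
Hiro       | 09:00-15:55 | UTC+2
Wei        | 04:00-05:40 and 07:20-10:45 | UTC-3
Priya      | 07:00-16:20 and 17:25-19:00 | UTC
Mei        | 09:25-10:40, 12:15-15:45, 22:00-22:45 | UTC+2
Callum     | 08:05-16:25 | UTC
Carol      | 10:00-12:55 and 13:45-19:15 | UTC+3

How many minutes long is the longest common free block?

Hiro in UTC: 07:00-13:55 (subtract 2h to convert from UTC+2).
Wei in UTC: 07:00-08:40, 10:20-13:45 (add 3h to convert from UTC-3).
Priya in UTC: 07:00-16:20, 17:25-19:00.
Mei in UTC: 07:25-08:40, 10:15-13:45, 20:00-20:45 (subtract 2h to convert from UTC+2).
Callum in UTC: 08:05-16:25.
Carol in UTC: 07:00-09:55, 10:45-16:15 (subtract 3h to convert from UTC+3).
Hiro ∩ Wei: 07:00-08:40, 10:20-13:45.
Hiro ∩ Wei ∩ Priya: 07:00-08:40, 10:20-13:45.
Hiro ∩ Wei ∩ Priya ∩ Mei: 07:25-08:40, 10:20-13:45.
Hiro ∩ Wei ∩ Priya ∩ Mei ∩ Callum: 08:05-08:40, 10:20-13:45.
Hiro ∩ Wei ∩ Priya ∩ Mei ∩ Callum ∩ Carol: 08:05-08:40, 10:45-13:45.
The longest is 10:45-13:45 at 180 minutes.

180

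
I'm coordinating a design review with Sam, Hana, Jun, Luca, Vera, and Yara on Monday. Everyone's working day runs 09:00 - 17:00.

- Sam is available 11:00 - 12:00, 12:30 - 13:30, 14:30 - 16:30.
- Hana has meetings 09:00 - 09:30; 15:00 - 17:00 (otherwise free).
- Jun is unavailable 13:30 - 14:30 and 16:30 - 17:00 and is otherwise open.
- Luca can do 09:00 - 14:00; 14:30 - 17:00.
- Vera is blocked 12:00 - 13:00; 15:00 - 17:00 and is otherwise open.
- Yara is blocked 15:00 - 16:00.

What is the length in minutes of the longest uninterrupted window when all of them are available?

Sam free: 11:00-12:00, 12:30-13:30, 14:30-16:30.
Hana free: 09:30-15:00 (invert busy blocks within the working day).
Jun free: 09:00-13:30, 14:30-16:30 (invert busy blocks within the working day).
Luca free: 09:00-14:00, 14:30-17:00.
Vera free: 09:00-12:00, 13:00-15:00 (invert busy blocks within the working day).
Yara free: 09:00-15:00, 16:00-17:00 (invert busy blocks within the working day).
Sam ∩ Hana: 11:00-12:00, 12:30-13:30, 14:30-15:00.
Sam ∩ Hana ∩ Jun: 11:00-12:00, 12:30-13:30, 14:30-15:00.
Sam ∩ Hana ∩ Jun ∩ Luca: 11:00-12:00, 12:30-13:30, 14:30-15:00.
Sam ∩ Hana ∩ Jun ∩ Luca ∩ Vera: 11:00-12:00, 13:00-13:30, 14:30-15:00.
Sam ∩ Hana ∩ Jun ∩ Luca ∩ Vera ∩ Yara: 11:00-12:00, 13:00-13:30, 14:30-15:00.
Those are the intersection windows.
The longest is 11:00-12:00 at 60 minutes.

60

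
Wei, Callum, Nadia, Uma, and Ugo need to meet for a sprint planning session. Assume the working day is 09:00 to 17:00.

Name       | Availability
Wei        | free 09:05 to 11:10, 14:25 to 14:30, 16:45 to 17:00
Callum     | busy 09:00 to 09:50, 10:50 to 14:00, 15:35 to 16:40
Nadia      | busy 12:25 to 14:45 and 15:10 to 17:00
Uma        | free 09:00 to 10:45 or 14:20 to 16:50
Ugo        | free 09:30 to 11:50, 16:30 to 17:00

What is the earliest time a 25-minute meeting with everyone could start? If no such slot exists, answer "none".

09:50

Wei free: 09:05-11:10, 14:25-14:30, 16:45-17:00.
Callum free: 09:50-10:50, 14:00-15:35, 16:40-17:00 (invert busy blocks within the working day).
Nadia free: 09:00-12:25, 14:45-15:10 (invert busy blocks within the working day).
Uma free: 09:00-10:45, 14:20-16:50.
Ugo free: 09:30-11:50, 16:30-17:00.
Wei ∩ Callum: 09:50-10:50, 14:25-14:30, 16:45-17:00.
Wei ∩ Callum ∩ Nadia: 09:50-10:50.
Wei ∩ Callum ∩ Nadia ∩ Uma: 09:50-10:45.
Wei ∩ Callum ∩ Nadia ∩ Uma ∩ Ugo: 09:50-10:45.
The first common window of at least 25 minutes is 09:50-10:45, so the earliest start is 09:50.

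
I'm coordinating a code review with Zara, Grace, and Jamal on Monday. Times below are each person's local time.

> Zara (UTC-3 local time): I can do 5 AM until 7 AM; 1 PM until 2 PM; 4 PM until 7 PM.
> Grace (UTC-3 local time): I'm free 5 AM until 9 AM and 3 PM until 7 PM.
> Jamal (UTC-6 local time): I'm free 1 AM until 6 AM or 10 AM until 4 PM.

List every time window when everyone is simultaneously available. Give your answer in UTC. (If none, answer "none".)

08:00-10:00, 19:00-22:00

Zara in UTC: 08:00-10:00, 16:00-17:00, 19:00-22:00 (add 3h to convert from UTC-3).
Grace in UTC: 08:00-12:00, 18:00-22:00 (add 3h to convert from UTC-3).
Jamal in UTC: 07:00-12:00, 16:00-22:00 (add 6h to convert from UTC-6).
Zara ∩ Grace: 08:00-10:00, 19:00-22:00.
Zara ∩ Grace ∩ Jamal: 08:00-10:00, 19:00-22:00.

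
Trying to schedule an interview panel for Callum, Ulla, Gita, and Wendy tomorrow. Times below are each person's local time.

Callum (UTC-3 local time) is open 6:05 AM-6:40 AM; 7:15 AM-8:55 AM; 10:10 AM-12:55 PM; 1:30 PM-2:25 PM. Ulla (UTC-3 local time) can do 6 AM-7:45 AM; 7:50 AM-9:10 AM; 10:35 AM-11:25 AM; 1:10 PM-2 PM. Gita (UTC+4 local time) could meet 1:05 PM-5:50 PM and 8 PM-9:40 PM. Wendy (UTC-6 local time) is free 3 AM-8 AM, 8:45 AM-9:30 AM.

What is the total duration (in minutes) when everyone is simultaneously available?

145

Callum in UTC: 09:05-09:40, 10:15-11:55, 13:10-15:55, 16:30-17:25 (add 3h to convert from UTC-3).
Ulla in UTC: 09:00-10:45, 10:50-12:10, 13:35-14:25, 16:10-17:00 (add 3h to convert from UTC-3).
Gita in UTC: 09:05-13:50, 16:00-17:40 (subtract 4h to convert from UTC+4).
Wendy in UTC: 09:00-14:00, 14:45-15:30 (add 6h to convert from UTC-6).
Callum ∩ Ulla: 09:05-09:40, 10:15-10:45, 10:50-11:55, 13:35-14:25, 16:30-17:00.
Callum ∩ Ulla ∩ Gita: 09:05-09:40, 10:15-10:45, 10:50-11:55, 13:35-13:50, 16:30-17:00.
Callum ∩ Ulla ∩ Gita ∩ Wendy: 09:05-09:40, 10:15-10:45, 10:50-11:55, 13:35-13:50.
Summing the common windows: 35 + 30 + 65 + 15 = 145 minutes.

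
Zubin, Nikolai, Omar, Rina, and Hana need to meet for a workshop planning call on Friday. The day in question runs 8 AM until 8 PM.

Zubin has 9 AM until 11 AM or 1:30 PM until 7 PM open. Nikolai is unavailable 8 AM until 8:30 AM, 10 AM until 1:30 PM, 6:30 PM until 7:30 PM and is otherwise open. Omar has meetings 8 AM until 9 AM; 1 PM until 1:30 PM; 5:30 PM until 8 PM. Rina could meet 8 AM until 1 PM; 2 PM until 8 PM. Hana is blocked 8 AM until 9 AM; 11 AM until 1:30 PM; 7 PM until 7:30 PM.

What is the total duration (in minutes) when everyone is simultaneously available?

270

Zubin free: 09:00-11:00, 13:30-19:00.
Nikolai free: 08:30-10:00, 13:30-18:30, 19:30-20:00 (invert busy blocks within the working day).
Omar free: 09:00-13:00, 13:30-17:30 (invert busy blocks within the working day).
Rina free: 08:00-13:00, 14:00-20:00.
Hana free: 09:00-11:00, 13:30-19:00, 19:30-20:00 (invert busy blocks within the working day).
Zubin ∩ Nikolai: 09:00-10:00, 13:30-18:30.
Zubin ∩ Nikolai ∩ Omar: 09:00-10:00, 13:30-17:30.
Zubin ∩ Nikolai ∩ Omar ∩ Rina: 09:00-10:00, 14:00-17:30.
Zubin ∩ Nikolai ∩ Omar ∩ Rina ∩ Hana: 09:00-10:00, 14:00-17:30.
Summing the common windows: 60 + 210 = 270 minutes.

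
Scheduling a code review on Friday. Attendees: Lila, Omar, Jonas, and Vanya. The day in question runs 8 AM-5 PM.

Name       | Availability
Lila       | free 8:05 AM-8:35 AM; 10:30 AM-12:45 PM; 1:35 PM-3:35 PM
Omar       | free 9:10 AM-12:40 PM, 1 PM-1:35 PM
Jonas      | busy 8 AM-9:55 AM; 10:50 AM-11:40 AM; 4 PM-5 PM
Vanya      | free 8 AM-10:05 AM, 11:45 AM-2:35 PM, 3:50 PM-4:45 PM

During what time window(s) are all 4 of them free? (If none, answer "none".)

Lila free: 08:05-08:35, 10:30-12:45, 13:35-15:35.
Omar free: 09:10-12:40, 13:00-13:35.
Jonas free: 09:55-10:50, 11:40-16:00 (invert busy blocks within the working day).
Vanya free: 08:00-10:05, 11:45-14:35, 15:50-16:45.
Lila ∩ Omar: 10:30-12:40.
Lila ∩ Omar ∩ Jonas: 10:30-10:50, 11:40-12:40.
Lila ∩ Omar ∩ Jonas ∩ Vanya: 11:45-12:40.

11:45-12:40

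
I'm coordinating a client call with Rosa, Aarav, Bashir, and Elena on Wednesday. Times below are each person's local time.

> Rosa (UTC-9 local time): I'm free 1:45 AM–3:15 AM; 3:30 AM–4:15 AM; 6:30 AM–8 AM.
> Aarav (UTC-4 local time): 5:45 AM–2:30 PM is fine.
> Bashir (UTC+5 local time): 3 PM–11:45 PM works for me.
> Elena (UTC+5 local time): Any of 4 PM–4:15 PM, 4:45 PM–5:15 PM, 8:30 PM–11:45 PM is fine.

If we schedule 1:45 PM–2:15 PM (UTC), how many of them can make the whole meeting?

2

Rosa in UTC: 10:45-12:15, 12:30-13:15, 15:30-17:00 (add 9h to convert from UTC-9).
Aarav in UTC: 09:45-18:30 (add 4h to convert from UTC-4).
Bashir in UTC: 10:00-18:45 (subtract 5h to convert from UTC+5).
Elena in UTC: 11:00-11:15, 11:45-12:15, 15:30-18:45 (subtract 5h to convert from UTC+5).
Aarav and Bashir can make the full 13:45-14:15 slot — that's 2.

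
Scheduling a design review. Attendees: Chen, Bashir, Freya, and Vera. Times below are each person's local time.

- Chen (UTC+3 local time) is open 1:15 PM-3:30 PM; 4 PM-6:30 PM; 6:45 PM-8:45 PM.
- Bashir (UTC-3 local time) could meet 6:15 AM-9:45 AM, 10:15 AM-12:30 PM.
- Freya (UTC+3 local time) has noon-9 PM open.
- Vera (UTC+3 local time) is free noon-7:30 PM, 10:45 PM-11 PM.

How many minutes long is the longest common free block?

135

Chen in UTC: 10:15-12:30, 13:00-15:30, 15:45-17:45 (subtract 3h to convert from UTC+3).
Bashir in UTC: 09:15-12:45, 13:15-15:30 (add 3h to convert from UTC-3).
Freya in UTC: 09:00-18:00 (subtract 3h to convert from UTC+3).
Vera in UTC: 09:00-16:30, 19:45-20:00 (subtract 3h to convert from UTC+3).
Chen ∩ Bashir: 10:15-12:30, 13:15-15:30.
Chen ∩ Bashir ∩ Freya: 10:15-12:30, 13:15-15:30.
Chen ∩ Bashir ∩ Freya ∩ Vera: 10:15-12:30, 13:15-15:30.
So the common availability across everyone is 10:15-12:30, 13:15-15:30.
The longest is 10:15-12:30 at 135 minutes.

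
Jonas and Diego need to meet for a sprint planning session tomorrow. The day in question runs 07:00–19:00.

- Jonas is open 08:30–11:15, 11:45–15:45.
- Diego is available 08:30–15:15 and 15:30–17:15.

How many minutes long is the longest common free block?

210

Jonas ∩ Diego: 08:30-11:15, 11:45-15:15, 15:30-15:45.
The longest is 11:45-15:15 at 210 minutes.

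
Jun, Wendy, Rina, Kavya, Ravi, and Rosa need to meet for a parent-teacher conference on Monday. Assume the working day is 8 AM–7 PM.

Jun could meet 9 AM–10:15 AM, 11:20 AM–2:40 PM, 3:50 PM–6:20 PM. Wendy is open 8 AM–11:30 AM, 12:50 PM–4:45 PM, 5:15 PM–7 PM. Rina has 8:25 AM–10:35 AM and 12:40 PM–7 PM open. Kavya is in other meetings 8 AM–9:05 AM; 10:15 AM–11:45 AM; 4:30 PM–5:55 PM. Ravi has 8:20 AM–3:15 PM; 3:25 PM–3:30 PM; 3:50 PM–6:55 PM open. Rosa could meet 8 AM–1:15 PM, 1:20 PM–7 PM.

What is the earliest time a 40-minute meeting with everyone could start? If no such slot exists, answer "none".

09:05

Jun free: 09:00-10:15, 11:20-14:40, 15:50-18:20.
Wendy free: 08:00-11:30, 12:50-16:45, 17:15-19:00.
Rina free: 08:25-10:35, 12:40-19:00.
Kavya free: 09:05-10:15, 11:45-16:30, 17:55-19:00 (invert busy blocks within the working day).
Ravi free: 08:20-15:15, 15:25-15:30, 15:50-18:55.
Rosa free: 08:00-13:15, 13:20-19:00.
Jun ∩ Wendy: 09:00-10:15, 11:20-11:30, 12:50-14:40, 15:50-16:45, 17:15-18:20.
Jun ∩ Wendy ∩ Rina: 09:00-10:15, 12:50-14:40, 15:50-16:45, 17:15-18:20.
Jun ∩ Wendy ∩ Rina ∩ Kavya: 09:05-10:15, 12:50-14:40, 15:50-16:30, 17:55-18:20.
Jun ∩ Wendy ∩ Rina ∩ Kavya ∩ Ravi: 09:05-10:15, 12:50-14:40, 15:50-16:30, 17:55-18:20.
Jun ∩ Wendy ∩ Rina ∩ Kavya ∩ Ravi ∩ Rosa: 09:05-10:15, 12:50-13:15, 13:20-14:40, 15:50-16:30, 17:55-18:20.
So the common availability across everyone is 09:05-10:15, 12:50-13:15, 13:20-14:40, 15:50-16:30, 17:55-18:20.
The first common window of at least 40 minutes is 09:05-10:15, so the earliest start is 09:05.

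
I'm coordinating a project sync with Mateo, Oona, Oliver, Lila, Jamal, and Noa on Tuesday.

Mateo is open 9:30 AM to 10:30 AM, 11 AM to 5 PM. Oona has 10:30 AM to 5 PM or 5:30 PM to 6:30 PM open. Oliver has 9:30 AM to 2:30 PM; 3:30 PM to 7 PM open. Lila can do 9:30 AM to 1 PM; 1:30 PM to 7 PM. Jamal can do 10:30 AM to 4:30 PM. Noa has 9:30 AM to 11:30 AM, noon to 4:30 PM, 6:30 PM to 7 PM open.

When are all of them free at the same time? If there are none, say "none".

Mateo ∩ Oona: 11:00-17:00.
Mateo ∩ Oona ∩ Oliver: 11:00-14:30, 15:30-17:00.
Mateo ∩ Oona ∩ Oliver ∩ Lila: 11:00-13:00, 13:30-14:30, 15:30-17:00.
Mateo ∩ Oona ∩ Oliver ∩ Lila ∩ Jamal: 11:00-13:00, 13:30-14:30, 15:30-16:30.
Mateo ∩ Oona ∩ Oliver ∩ Lila ∩ Jamal ∩ Noa: 11:00-11:30, 12:00-13:00, 13:30-14:30, 15:30-16:30.

11:00-11:30, 12:00-13:00, 13:30-14:30, 15:30-16:30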